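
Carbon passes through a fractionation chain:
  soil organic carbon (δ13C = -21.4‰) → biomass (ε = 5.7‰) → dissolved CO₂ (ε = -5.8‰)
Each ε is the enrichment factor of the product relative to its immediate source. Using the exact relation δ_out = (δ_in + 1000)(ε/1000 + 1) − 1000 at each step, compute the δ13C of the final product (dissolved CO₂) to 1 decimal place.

step 1: δ = (-21.40 + 1000)·(5.7/1000 + 1) − 1000 = -15.82‰
step 2: δ = (-15.82 + 1000)·(-5.8/1000 + 1) − 1000 = -21.53‰

-21.5‰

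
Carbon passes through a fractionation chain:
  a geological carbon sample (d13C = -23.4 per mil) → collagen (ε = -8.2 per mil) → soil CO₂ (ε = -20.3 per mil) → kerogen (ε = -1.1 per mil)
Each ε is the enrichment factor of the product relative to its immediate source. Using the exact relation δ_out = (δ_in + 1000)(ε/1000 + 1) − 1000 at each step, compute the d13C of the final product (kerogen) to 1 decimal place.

-52.1 per mil

step 1: δ = (-23.40 + 1000)·(-8.2/1000 + 1) − 1000 = -31.41 per mil
step 2: δ = (-31.41 + 1000)·(-20.3/1000 + 1) − 1000 = -51.07 per mil
step 3: δ = (-51.07 + 1000)·(-1.1/1000 + 1) − 1000 = -52.11 per mil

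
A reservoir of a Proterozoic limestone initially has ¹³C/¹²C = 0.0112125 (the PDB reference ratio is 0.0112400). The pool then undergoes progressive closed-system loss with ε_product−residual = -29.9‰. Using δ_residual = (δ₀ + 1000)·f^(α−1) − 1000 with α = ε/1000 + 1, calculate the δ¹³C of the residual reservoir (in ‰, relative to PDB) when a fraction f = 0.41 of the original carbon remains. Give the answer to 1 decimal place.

24.5‰

δ₀ = (0.0112125/0.0112400 − 1)×1000 = (0.997553 − 1)×1000 = -2.447‰
α − 1 = ε/1000 = -0.0299
f^(α−1) = 0.41^(-0.0299) = 1.027017
δ_res = (-2.447 + 1000) × 1.027017 − 1000 = 1024.505 − 1000 = 24.50‰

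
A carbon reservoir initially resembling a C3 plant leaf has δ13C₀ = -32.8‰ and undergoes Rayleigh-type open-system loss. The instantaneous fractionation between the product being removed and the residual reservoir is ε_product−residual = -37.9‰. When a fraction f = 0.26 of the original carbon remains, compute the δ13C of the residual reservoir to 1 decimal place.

17.9‰

Rayleigh residual: δ_res = (δ₀ + 1000)·f^(α−1) − 1000
α = ε/1000 + 1 = 0.96210, so α − 1 = -0.03790
f^(α−1) = 0.26^(-0.03790) = 1.052380
δ_res = (-32.8 + 1000) × 1.052380 − 1000 = 1017.862 − 1000 = 17.86‰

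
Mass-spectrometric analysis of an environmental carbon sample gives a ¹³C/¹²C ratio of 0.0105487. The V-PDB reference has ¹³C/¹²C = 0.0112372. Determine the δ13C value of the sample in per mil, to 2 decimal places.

-61.27 per mil

δ13C = (R_sample / R_standard − 1) × 1000
R_sample / R_standard = 0.0105487 / 0.0112372 = 0.938730
δ13C = (0.938730 − 1) × 1000 = -61.270 per mil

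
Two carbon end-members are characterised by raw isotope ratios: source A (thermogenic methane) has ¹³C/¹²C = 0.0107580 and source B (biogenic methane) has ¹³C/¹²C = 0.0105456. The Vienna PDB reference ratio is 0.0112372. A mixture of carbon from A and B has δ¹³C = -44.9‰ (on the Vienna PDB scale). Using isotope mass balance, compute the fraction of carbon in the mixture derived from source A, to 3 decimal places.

δ_A = (0.0107580/0.0112372 − 1)×1000 = (0.957356 − 1)×1000 = -42.644‰
δ_B = (0.0105456/0.0112372 − 1)×1000 = (0.938454 − 1)×1000 = -61.546‰
f_A = (δ_mix − δ_B)/(δ_A − δ_B) = (-44.9 − (-61.546))/(-42.644 − (-61.546))
f_A = 16.646 / 18.902 = 0.8806

0.881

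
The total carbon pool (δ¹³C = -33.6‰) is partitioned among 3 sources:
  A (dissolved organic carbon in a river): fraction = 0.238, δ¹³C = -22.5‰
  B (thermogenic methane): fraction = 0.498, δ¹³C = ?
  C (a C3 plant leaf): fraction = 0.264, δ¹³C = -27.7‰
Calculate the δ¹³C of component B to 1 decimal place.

-42.0‰

Isotope mass balance: δ_bulk = Σ fᵢ·δᵢ.
-33.6 = 0.238×(-22.5) + 0.498×δ_B + 0.264×(-27.7)
0.498·δ_B = -33.6 − (-12.668) = -20.932
δ_B = -20.932 / 0.498 = -42.03‰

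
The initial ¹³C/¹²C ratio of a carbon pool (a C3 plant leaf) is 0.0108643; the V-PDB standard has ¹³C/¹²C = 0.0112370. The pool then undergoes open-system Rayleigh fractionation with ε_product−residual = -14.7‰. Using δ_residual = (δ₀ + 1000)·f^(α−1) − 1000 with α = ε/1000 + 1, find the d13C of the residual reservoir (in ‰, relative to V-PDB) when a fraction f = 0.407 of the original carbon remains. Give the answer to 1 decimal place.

δ₀ = (0.0108643/0.0112370 − 1)×1000 = (0.966833 − 1)×1000 = -33.167‰
α − 1 = ε/1000 = -0.0147
f^(α−1) = 0.407^(-0.0147) = 1.013302
δ_res = (-33.167 + 1000) × 1.013302 − 1000 = 979.694 − 1000 = -20.31‰

-20.3‰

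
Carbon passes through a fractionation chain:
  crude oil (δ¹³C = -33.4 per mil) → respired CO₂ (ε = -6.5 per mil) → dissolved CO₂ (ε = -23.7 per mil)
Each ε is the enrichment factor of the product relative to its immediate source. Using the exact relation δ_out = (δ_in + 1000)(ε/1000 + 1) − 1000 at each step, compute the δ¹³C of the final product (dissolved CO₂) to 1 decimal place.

step 1: δ = (-33.40 + 1000)·(-6.5/1000 + 1) − 1000 = -39.68 per mil
step 2: δ = (-39.68 + 1000)·(-23.7/1000 + 1) − 1000 = -62.44 per mil

-62.4 per mil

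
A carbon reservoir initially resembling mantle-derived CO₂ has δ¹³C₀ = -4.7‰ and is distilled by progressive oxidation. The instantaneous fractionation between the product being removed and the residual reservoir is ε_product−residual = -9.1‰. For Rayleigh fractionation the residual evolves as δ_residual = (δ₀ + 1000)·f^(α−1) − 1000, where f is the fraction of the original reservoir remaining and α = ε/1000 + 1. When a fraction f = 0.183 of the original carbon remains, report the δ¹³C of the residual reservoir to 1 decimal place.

Rayleigh residual: δ_res = (δ₀ + 1000)·f^(α−1) − 1000
α = ε/1000 + 1 = 0.99090, so α − 1 = -0.00910
f^(α−1) = 0.183^(-0.00910) = 1.015574
δ_res = (-4.7 + 1000) × 1.015574 − 1000 = 1010.801 − 1000 = 10.80‰

10.8‰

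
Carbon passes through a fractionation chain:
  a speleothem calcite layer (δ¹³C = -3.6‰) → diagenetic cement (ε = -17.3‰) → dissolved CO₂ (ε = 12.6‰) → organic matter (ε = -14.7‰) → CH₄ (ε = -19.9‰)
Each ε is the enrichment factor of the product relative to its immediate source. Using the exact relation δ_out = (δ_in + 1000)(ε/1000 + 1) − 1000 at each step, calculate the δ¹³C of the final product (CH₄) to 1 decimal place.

step 1: δ = (-3.60 + 1000)·(-17.3/1000 + 1) − 1000 = -20.84‰
step 2: δ = (-20.84 + 1000)·(12.6/1000 + 1) − 1000 = -8.50‰
step 3: δ = (-8.50 + 1000)·(-14.7/1000 + 1) − 1000 = -23.08‰
step 4: δ = (-23.08 + 1000)·(-19.9/1000 + 1) − 1000 = -42.52‰

-42.5‰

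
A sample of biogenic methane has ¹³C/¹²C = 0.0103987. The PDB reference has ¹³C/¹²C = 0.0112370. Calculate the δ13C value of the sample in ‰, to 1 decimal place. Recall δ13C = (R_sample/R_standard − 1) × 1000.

δ13C = (R_sample / R_standard − 1) × 1000
R_sample / R_standard = 0.0103987 / 0.0112370 = 0.925398
δ13C = (0.925398 − 1) × 1000 = -74.60‰

-74.6‰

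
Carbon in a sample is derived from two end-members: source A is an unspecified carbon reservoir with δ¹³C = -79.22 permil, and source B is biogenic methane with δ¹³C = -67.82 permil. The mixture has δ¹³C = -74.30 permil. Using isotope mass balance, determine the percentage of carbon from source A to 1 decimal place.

56.8%

δ_mix = f_A·δ_A + (1 − f_A)·δ_B  ⇒  f_A = (δ_mix − δ_B)/(δ_A − δ_B)
f_A = (-74.30 − (-67.82)) / (-79.22 − (-67.82))
f_A = -6.48 / -11.40 = 0.5684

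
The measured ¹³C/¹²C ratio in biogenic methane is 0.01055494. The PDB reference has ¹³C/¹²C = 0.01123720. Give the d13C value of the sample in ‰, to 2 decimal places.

-60.71‰

d13C = (R_sample / R_standard − 1) × 1000
R_sample / R_standard = 0.01055494 / 0.01123720 = 0.939286
d13C = (0.939286 − 1) × 1000 = -60.714‰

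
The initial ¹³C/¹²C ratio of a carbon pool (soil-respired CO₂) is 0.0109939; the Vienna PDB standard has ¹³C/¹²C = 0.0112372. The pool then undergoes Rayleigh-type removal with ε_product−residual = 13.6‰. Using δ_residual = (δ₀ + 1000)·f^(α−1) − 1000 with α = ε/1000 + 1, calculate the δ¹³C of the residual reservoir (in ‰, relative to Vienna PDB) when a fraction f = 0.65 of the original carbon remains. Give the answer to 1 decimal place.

δ₀ = (0.0109939/0.0112372 − 1)×1000 = (0.978349 − 1)×1000 = -21.651‰
α − 1 = ε/1000 = 0.0136
f^(α−1) = 0.65^(0.0136) = 0.994158
δ_res = (-21.651 + 1000) × 0.994158 − 1000 = 972.634 − 1000 = -27.37‰

-27.4‰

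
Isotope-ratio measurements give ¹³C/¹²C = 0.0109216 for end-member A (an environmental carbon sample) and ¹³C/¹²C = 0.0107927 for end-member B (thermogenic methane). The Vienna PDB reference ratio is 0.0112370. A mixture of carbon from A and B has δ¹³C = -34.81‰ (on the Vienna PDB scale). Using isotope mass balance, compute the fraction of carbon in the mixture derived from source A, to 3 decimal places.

0.412

δ_A = (0.0109216/0.0112370 − 1)×1000 = (0.971932 − 1)×1000 = -28.068‰
δ_B = (0.0107927/0.0112370 − 1)×1000 = (0.960461 − 1)×1000 = -39.539‰
f_A = (δ_mix − δ_B)/(δ_A − δ_B) = (-34.81 − (-39.539))/(-28.068 − (-39.539))
f_A = 4.729 / 11.471 = 0.4123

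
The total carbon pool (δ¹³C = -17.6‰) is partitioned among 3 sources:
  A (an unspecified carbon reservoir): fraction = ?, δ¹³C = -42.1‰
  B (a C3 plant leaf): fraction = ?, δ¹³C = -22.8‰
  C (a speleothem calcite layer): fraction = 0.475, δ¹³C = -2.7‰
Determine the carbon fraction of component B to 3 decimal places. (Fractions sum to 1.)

0.300

Let f_B and f_A be the unknown fractions; fractions sum to 1 so f_B + f_A = 0.525.
Mass balance: Σ fᵢ·δᵢ = δ_bulk ⇒ f_B·(-22.8) + f_A·(-42.1) = -17.6 − (-1.282) = -16.318
Substitute f_A = 0.525 − f_B:
f_B·(-22.8 − -42.1) = -16.318 − 0.525×(-42.1) = 5.785
f_B = 5.785 / 19.3 = 0.2997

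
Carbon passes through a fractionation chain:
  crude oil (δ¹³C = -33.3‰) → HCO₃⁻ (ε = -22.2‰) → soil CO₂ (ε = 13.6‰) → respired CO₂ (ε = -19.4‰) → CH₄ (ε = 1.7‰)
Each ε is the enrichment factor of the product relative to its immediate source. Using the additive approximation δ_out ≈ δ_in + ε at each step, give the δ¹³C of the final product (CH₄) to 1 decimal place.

-59.6‰

step 1: δ ≈ -33.3 + (-22.2) = -55.5‰
step 2: δ ≈ -55.5 + (13.6) = -41.9‰
step 3: δ ≈ -41.9 + (-19.4) = -61.3‰
step 4: δ ≈ -61.3 + (1.7) = -59.6‰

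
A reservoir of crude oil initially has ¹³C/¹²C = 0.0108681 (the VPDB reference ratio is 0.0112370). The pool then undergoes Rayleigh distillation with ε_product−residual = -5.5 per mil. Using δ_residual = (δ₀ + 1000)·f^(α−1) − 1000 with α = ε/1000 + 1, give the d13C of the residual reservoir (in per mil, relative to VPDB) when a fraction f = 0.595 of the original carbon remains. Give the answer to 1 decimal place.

-30.1 per mil

δ₀ = (0.0108681/0.0112370 − 1)×1000 = (0.967171 − 1)×1000 = -32.829 per mil
α − 1 = ε/1000 = -0.0055
f^(α−1) = 0.595^(-0.0055) = 1.002860
δ_res = (-32.829 + 1000) × 1.002860 − 1000 = 969.937 − 1000 = -30.06 per mil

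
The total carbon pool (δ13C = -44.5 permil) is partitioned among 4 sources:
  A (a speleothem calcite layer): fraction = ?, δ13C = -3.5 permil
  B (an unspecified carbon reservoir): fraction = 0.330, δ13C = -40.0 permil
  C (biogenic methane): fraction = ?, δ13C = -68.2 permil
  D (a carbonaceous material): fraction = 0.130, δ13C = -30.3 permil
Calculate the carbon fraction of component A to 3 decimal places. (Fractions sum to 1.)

Let f_A and f_C be the unknown fractions; fractions sum to 1 so f_A + f_C = 0.540.
Mass balance: Σ fᵢ·δᵢ = δ_bulk ⇒ f_A·(-3.5) + f_C·(-68.2) = -44.5 − (-17.139) = -27.361
Substitute f_C = 0.540 − f_A:
f_A·(-3.5 − -68.2) = -27.361 − 0.540×(-68.2) = 9.467
f_A = 9.467 / 64.7 = 0.1463

0.146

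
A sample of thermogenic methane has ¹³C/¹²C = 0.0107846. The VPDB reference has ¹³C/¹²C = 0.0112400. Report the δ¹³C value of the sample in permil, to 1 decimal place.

-40.5 permil

δ¹³C = (R_sample / R_standard − 1) × 1000
R_sample / R_standard = 0.0107846 / 0.0112400 = 0.959484
δ¹³C = (0.959484 − 1) × 1000 = -40.52 permil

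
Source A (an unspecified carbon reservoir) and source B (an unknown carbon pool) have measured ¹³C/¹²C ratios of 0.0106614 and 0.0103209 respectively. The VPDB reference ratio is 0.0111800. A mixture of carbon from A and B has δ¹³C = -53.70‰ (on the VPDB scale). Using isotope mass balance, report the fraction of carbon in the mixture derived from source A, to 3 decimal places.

δ_A = (0.0106614/0.0111800 − 1)×1000 = (0.953614 − 1)×1000 = -46.386‰
δ_B = (0.0103209/0.0111800 − 1)×1000 = (0.923157 − 1)×1000 = -76.843‰
f_A = (δ_mix − δ_B)/(δ_A − δ_B) = (-53.70 − (-76.843))/(-46.386 − (-76.843))
f_A = 23.143 / 30.456 = 0.7599

0.760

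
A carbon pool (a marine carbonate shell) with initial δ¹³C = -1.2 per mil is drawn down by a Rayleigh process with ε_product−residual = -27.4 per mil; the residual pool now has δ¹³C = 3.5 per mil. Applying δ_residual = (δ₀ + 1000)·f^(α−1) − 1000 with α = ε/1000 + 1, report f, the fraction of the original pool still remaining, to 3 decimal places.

0.843

α − 1 = ε/1000 = -0.0274
(δ_res + 1000)/(δ₀ + 1000) = (3.5 + 1000)/(-1.2 + 1000) = 1003.5/998.8 = 1.004706
f = 1.004706^(1/-0.0274) = exp(ln(1.004706)/-0.0274) = exp(0.00469/-0.0274)
f = exp(-0.1713) = 0.8425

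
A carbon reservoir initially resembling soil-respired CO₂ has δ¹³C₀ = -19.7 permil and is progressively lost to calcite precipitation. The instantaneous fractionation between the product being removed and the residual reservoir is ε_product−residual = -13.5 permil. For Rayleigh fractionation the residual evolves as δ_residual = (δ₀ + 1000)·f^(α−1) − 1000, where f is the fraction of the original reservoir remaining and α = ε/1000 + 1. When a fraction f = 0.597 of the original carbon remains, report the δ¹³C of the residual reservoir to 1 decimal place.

-12.8 permil

Rayleigh residual: δ_res = (δ₀ + 1000)·f^(α−1) − 1000
α = ε/1000 + 1 = 0.98650, so α − 1 = -0.01350
f^(α−1) = 0.597^(-0.01350) = 1.006988
δ_res = (-19.7 + 1000) × 1.006988 − 1000 = 987.150 − 1000 = -12.85 permil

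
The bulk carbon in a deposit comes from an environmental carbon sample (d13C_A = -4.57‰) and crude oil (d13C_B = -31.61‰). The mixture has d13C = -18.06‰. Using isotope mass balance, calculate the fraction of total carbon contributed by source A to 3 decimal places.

0.501

δ_mix = f_A·δ_A + (1 − f_A)·δ_B  ⇒  f_A = (δ_mix − δ_B)/(δ_A − δ_B)
f_A = (-18.06 − (-31.61)) / (-4.57 − (-31.61))
f_A = 13.55 / 27.04 = 0.5011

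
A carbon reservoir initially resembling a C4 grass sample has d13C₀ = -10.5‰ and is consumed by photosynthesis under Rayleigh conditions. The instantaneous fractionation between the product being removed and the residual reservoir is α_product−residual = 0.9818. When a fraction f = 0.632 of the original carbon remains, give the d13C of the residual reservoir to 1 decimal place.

Rayleigh residual: δ_res = (δ₀ + 1000)·f^(α−1) − 1000
α − 1 = -0.01820
f^(α−1) = 0.632^(-0.01820) = 1.008386
δ_res = (-10.5 + 1000) × 1.008386 − 1000 = 997.798 − 1000 = -2.20‰

-2.2‰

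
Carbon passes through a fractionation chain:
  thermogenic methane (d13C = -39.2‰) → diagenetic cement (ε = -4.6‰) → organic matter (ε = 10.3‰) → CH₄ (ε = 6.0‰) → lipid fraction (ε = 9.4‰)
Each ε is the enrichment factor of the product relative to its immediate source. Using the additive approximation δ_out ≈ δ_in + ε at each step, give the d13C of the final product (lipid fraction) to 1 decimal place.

-18.1‰

step 1: δ ≈ -39.2 + (-4.6) = -43.8‰
step 2: δ ≈ -43.8 + (10.3) = -33.5‰
step 3: δ ≈ -33.5 + (6.0) = -27.5‰
step 4: δ ≈ -27.5 + (9.4) = -18.1‰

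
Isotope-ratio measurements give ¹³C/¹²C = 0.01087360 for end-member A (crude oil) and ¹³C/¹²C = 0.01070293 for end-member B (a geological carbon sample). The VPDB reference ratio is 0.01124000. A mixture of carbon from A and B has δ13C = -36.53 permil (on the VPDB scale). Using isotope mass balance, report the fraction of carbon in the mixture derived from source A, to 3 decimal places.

0.741

δ_A = (0.01087360/0.01124000 − 1)×1000 = (0.967402 − 1)×1000 = -32.598 permil
δ_B = (0.01070293/0.01124000 − 1)×1000 = (0.952218 − 1)×1000 = -47.782 permil
f_A = (δ_mix − δ_B)/(δ_A − δ_B) = (-36.53 − (-47.782))/(-32.598 − (-47.782))
f_A = 11.252 / 15.184 = 0.7410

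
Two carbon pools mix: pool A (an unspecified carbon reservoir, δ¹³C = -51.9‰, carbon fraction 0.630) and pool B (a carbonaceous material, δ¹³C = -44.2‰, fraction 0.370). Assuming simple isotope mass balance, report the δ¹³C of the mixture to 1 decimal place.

-49.1‰

δ_mix = f_A·δ_A + f_B·δ_B
δ_mix = 0.630 × (-51.9) + 0.370 × (-44.2)
δ_mix = -32.70 + -16.35 = -49.05‰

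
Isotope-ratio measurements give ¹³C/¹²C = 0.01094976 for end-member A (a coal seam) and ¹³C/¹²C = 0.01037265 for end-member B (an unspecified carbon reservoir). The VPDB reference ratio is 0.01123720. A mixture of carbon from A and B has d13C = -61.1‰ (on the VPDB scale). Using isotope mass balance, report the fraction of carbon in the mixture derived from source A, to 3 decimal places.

0.308

δ_A = (0.01094976/0.01123720 − 1)×1000 = (0.974421 − 1)×1000 = -25.579‰
δ_B = (0.01037265/0.01123720 − 1)×1000 = (0.923064 − 1)×1000 = -76.936‰
f_A = (δ_mix − δ_B)/(δ_A − δ_B) = (-61.1 − (-76.936))/(-25.579 − (-76.936))
f_A = 15.836 / 51.357 = 0.3084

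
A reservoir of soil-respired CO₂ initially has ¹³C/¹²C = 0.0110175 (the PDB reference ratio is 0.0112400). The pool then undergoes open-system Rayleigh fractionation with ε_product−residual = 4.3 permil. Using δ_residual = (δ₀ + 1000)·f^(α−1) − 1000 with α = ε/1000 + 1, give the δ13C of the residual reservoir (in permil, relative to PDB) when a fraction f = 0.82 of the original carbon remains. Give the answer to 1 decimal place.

-20.6 permil

δ₀ = (0.0110175/0.0112400 − 1)×1000 = (0.980205 − 1)×1000 = -19.795 permil
α − 1 = ε/1000 = 0.0043
f^(α−1) = 0.82^(0.0043) = 0.999147
δ_res = (-19.795 + 1000) × 0.999147 − 1000 = 979.369 − 1000 = -20.63 permil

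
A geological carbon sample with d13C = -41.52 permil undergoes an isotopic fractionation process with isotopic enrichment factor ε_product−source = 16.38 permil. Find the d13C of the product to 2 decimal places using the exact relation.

Exactly, δ_product = (δ_source + 1000)·(ε/1000 + 1) − 1000.
δ_product = (-41.52 + 1000) × (16.38/1000 + 1) − 1000
δ_product = -25.820 permil

-25.82 permil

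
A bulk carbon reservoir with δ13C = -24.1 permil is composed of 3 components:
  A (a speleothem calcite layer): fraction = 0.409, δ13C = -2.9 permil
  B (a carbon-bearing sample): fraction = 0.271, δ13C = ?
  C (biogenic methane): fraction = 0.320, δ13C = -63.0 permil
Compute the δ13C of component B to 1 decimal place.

Isotope mass balance: δ_bulk = Σ fᵢ·δᵢ.
-24.1 = 0.409×(-2.9) + 0.271×δ_B + 0.320×(-63.0)
0.271·δ_B = -24.1 − (-21.346) = -2.754
δ_B = -2.754 / 0.271 = -10.16 permil

-10.2 permil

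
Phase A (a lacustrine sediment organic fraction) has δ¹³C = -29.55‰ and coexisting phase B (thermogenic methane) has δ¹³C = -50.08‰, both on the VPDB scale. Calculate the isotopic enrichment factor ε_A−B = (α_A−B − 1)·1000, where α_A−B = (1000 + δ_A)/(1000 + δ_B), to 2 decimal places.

α_A−B = (1000 + -29.55) / (1000 + -50.08) = 970.45 / 949.92 = 1.021612
ε_A−B = (1.021612 − 1) × 1000 = 21.612‰
(The approximation ε ≈ δ_A − δ_B would give 20.53‰.)

21.61‰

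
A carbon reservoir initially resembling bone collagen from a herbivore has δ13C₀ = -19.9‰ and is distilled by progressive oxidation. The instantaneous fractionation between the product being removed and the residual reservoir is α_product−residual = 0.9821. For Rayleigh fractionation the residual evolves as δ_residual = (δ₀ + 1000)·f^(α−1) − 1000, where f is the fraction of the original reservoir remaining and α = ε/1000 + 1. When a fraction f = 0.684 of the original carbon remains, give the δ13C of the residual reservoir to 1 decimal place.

Rayleigh residual: δ_res = (δ₀ + 1000)·f^(α−1) − 1000
α − 1 = -0.01790
f^(α−1) = 0.684^(-0.01790) = 1.006822
δ_res = (-19.9 + 1000) × 1.006822 − 1000 = 986.786 − 1000 = -13.21‰

-13.2‰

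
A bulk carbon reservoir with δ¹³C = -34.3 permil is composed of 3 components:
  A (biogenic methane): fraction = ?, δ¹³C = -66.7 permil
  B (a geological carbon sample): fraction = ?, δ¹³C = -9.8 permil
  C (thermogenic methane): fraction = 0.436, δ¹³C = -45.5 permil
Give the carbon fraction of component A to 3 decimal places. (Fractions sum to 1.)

0.157

Let f_A and f_B be the unknown fractions; fractions sum to 1 so f_A + f_B = 0.564.
Mass balance: Σ fᵢ·δᵢ = δ_bulk ⇒ f_A·(-66.7) + f_B·(-9.8) = -34.3 − (-19.838) = -14.462
Substitute f_B = 0.564 − f_A:
f_A·(-66.7 − -9.8) = -14.462 − 0.564×(-9.8) = -8.935
f_A = -8.935 / -56.9 = 0.1570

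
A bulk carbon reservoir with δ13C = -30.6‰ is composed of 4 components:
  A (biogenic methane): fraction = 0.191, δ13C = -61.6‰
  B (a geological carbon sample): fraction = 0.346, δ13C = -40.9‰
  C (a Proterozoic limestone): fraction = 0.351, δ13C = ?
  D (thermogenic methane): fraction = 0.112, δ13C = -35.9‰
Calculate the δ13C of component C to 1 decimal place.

-1.9‰

Isotope mass balance: δ_bulk = Σ fᵢ·δᵢ.
-30.6 = 0.191×(-61.6) + 0.346×(-40.9) + 0.351×δ_C + 0.112×(-35.9)
0.351·δ_C = -30.6 − (-29.938) = -0.662
δ_C = -0.662 / 0.351 = -1.89‰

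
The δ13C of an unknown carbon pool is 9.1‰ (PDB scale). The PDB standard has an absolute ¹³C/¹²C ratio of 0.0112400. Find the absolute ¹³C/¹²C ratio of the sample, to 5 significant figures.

R_sample = R_standard × (δ13C/1000 + 1)
R_sample = 0.0112400 × (9.1/1000 + 1) = 0.0112400 × 1.009100
R_sample = 0.0113423

0.011342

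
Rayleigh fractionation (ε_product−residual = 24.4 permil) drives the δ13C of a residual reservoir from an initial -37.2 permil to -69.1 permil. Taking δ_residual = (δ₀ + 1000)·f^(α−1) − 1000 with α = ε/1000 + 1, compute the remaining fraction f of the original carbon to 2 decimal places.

0.25

α − 1 = ε/1000 = 0.0244
(δ_res + 1000)/(δ₀ + 1000) = (-69.1 + 1000)/(-37.2 + 1000) = 930.9/962.8 = 0.966867
f = 0.966867^(1/0.0244) = exp(ln(0.966867)/0.0244) = exp(-0.03369/0.0244)
f = exp(-1.3809) = 0.2514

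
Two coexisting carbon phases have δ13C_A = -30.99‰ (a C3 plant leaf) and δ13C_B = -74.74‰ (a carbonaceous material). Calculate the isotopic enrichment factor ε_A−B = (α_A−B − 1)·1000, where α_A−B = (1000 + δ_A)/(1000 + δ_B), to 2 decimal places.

47.28‰

α_A−B = (1000 + -30.99) / (1000 + -74.74) = 969.01 / 925.26 = 1.047284
ε_A−B = (1.047284 − 1) × 1000 = 47.284‰
(The approximation ε ≈ δ_A − δ_B would give 43.75‰.)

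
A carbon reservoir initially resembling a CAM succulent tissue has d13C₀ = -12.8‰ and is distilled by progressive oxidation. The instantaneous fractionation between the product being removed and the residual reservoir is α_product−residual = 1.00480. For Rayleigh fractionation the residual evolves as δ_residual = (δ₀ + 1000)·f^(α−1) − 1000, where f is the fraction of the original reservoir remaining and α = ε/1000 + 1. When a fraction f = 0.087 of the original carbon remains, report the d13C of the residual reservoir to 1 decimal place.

-24.3‰

Rayleigh residual: δ_res = (δ₀ + 1000)·f^(α−1) − 1000
α − 1 = 0.00480
f^(α−1) = 0.087^(0.00480) = 0.988348
δ_res = (-12.8 + 1000) × 0.988348 − 1000 = 975.697 − 1000 = -24.30‰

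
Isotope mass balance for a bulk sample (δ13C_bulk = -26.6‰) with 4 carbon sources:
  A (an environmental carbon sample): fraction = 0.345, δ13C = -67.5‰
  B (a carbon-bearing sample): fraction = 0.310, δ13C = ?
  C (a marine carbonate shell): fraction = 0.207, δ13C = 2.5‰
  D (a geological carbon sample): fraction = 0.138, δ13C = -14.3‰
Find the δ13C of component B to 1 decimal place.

Isotope mass balance: δ_bulk = Σ fᵢ·δᵢ.
-26.6 = 0.345×(-67.5) + 0.310×δ_B + 0.207×(2.5) + 0.138×(-14.3)
0.310·δ_B = -26.6 − (-24.743) = -1.857
δ_B = -1.857 / 0.310 = -5.99‰

-6.0‰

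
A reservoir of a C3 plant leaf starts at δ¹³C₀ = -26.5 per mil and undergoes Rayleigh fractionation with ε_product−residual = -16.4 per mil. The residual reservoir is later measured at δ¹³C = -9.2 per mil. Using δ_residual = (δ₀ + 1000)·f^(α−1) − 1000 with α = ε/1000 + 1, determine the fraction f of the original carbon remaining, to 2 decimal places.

α − 1 = ε/1000 = -0.0164
(δ_res + 1000)/(δ₀ + 1000) = (-9.2 + 1000)/(-26.5 + 1000) = 990.8/973.5 = 1.017771
f = 1.017771^(1/-0.0164) = exp(ln(1.017771)/-0.0164) = exp(0.01761/-0.0164)
f = exp(-1.0741) = 0.3416

0.34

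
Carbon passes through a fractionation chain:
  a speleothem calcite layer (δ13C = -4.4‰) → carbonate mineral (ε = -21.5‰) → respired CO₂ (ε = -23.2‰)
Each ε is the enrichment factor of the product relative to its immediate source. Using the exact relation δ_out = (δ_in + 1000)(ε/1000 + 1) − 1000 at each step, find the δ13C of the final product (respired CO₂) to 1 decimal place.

-48.4‰

step 1: δ = (-4.40 + 1000)·(-21.5/1000 + 1) − 1000 = -25.81‰
step 2: δ = (-25.81 + 1000)·(-23.2/1000 + 1) − 1000 = -48.41‰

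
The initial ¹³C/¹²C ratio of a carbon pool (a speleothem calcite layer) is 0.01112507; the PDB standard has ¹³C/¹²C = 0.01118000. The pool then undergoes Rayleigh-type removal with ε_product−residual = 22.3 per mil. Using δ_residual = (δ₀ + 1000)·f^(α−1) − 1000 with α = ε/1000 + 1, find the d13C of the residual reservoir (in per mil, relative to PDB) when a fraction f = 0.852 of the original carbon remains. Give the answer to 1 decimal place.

δ₀ = (0.01112507/0.01118000 − 1)×1000 = (0.995087 − 1)×1000 = -4.913 per mil
α − 1 = ε/1000 = 0.0223
f^(α−1) = 0.852^(0.0223) = 0.996435
δ_res = (-4.913 + 1000) × 0.996435 − 1000 = 991.539 − 1000 = -8.46 per mil

-8.5 per mil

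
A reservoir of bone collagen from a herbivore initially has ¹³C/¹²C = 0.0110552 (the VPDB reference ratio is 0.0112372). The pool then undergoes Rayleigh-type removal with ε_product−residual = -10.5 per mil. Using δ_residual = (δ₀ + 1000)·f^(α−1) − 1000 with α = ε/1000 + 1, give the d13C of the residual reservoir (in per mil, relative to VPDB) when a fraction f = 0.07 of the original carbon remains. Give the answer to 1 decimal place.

11.7 per mil

δ₀ = (0.0110552/0.0112372 − 1)×1000 = (0.983804 − 1)×1000 = -16.196 per mil
α − 1 = ε/1000 = -0.0105
f^(α−1) = 0.07^(-0.0105) = 1.028316
δ_res = (-16.196 + 1000) × 1.028316 − 1000 = 1011.661 − 1000 = 11.66 per mil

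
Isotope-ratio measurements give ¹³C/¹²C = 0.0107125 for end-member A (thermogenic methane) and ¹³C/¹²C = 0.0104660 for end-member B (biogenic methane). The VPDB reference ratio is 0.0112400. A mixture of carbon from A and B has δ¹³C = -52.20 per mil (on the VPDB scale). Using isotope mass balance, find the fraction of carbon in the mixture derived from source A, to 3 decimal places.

0.760

δ_A = (0.0107125/0.0112400 − 1)×1000 = (0.953069 − 1)×1000 = -46.931 per mil
δ_B = (0.0104660/0.0112400 − 1)×1000 = (0.931139 − 1)×1000 = -68.861 per mil
f_A = (δ_mix − δ_B)/(δ_A − δ_B) = (-52.20 − (-68.861))/(-46.931 − (-68.861))
f_A = 16.661 / 21.931 = 0.7597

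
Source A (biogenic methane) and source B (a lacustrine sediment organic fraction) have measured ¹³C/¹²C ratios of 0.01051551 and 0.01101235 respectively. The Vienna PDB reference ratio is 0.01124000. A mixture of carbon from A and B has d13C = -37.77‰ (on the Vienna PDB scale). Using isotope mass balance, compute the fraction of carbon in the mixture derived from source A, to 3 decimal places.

δ_A = (0.01051551/0.01124000 − 1)×1000 = (0.935544 − 1)×1000 = -64.456‰
δ_B = (0.01101235/0.01124000 − 1)×1000 = (0.979746 − 1)×1000 = -20.254‰
f_A = (δ_mix − δ_B)/(δ_A − δ_B) = (-37.77 − (-20.254))/(-64.456 − (-20.254))
f_A = -17.516 / -44.203 = 0.3963

0.396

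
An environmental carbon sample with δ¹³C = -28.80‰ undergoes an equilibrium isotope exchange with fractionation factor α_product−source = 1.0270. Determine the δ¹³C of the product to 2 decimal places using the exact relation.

-2.58‰

δ_product = (δ_source + 1000)·α − 1000
δ_product = (-28.80 + 1000) × 1.0270 − 1000
δ_product = 997.422 − 1000 = -2.578‰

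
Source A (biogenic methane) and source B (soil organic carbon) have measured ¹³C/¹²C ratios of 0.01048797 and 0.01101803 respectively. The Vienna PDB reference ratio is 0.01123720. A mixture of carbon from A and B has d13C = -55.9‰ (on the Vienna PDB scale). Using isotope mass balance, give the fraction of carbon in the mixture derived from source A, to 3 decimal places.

δ_A = (0.01048797/0.01123720 − 1)×1000 = (0.933326 − 1)×1000 = -66.674‰
δ_B = (0.01101803/0.01123720 − 1)×1000 = (0.980496 − 1)×1000 = -19.504‰
f_A = (δ_mix − δ_B)/(δ_A − δ_B) = (-55.9 − (-19.504))/(-66.674 − (-19.504))
f_A = -36.396 / -47.170 = 0.7716

0.772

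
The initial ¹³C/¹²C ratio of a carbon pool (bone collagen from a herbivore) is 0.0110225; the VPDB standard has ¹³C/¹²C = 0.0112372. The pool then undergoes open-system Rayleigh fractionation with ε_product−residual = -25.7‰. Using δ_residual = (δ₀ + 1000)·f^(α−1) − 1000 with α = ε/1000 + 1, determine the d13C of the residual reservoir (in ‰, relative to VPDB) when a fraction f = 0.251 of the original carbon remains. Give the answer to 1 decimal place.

16.4‰

δ₀ = (0.0110225/0.0112372 − 1)×1000 = (0.980894 − 1)×1000 = -19.106‰
α − 1 = ε/1000 = -0.0257
f^(α−1) = 0.251^(-0.0257) = 1.036164
δ_res = (-19.106 + 1000) × 1.036164 − 1000 = 1016.367 − 1000 = 16.37‰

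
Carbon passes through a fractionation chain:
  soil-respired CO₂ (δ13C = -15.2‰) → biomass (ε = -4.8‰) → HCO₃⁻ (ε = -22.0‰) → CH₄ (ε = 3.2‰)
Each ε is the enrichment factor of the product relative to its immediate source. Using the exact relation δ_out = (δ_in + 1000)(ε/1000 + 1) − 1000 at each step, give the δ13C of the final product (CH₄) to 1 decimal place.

step 1: δ = (-15.20 + 1000)·(-4.8/1000 + 1) − 1000 = -19.93‰
step 2: δ = (-19.93 + 1000)·(-22.0/1000 + 1) − 1000 = -41.49‰
step 3: δ = (-41.49 + 1000)·(3.2/1000 + 1) − 1000 = -38.42‰

-38.4‰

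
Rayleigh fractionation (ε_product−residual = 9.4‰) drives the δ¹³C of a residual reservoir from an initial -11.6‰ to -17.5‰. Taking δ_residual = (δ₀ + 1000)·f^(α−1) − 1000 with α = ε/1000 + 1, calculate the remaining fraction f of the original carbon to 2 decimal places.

0.53

α − 1 = ε/1000 = 0.0094
(δ_res + 1000)/(δ₀ + 1000) = (-17.5 + 1000)/(-11.6 + 1000) = 982.5/988.4 = 0.994031
f = 0.994031^(1/0.0094) = exp(ln(0.994031)/0.0094) = exp(-0.00599/0.0094)
f = exp(-0.6369) = 0.5289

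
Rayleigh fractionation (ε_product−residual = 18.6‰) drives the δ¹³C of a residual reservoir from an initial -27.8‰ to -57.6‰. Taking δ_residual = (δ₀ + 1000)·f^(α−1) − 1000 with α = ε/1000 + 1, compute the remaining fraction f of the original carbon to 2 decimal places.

α − 1 = ε/1000 = 0.0186
(δ_res + 1000)/(δ₀ + 1000) = (-57.6 + 1000)/(-27.8 + 1000) = 942.4/972.2 = 0.969348
f = 0.969348^(1/0.0186) = exp(ln(0.969348)/0.0186) = exp(-0.03113/0.0186)
f = exp(-1.6737) = 0.1875

0.19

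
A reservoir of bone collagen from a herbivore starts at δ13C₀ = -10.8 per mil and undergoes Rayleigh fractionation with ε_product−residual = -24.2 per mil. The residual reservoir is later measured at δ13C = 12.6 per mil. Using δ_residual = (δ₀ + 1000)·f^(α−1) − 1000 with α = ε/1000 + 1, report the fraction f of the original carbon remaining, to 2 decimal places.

α − 1 = ε/1000 = -0.0242
(δ_res + 1000)/(δ₀ + 1000) = (12.6 + 1000)/(-10.8 + 1000) = 1012.6/989.2 = 1.023655
f = 1.023655^(1/-0.0242) = exp(ln(1.023655)/-0.0242) = exp(0.02338/-0.0242)
f = exp(-0.9661) = 0.3806

0.38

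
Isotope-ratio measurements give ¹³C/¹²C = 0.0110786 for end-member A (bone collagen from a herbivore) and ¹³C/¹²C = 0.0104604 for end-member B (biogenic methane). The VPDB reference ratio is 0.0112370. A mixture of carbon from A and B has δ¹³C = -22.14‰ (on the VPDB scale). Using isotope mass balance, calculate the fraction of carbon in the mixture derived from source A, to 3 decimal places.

0.854

δ_A = (0.0110786/0.0112370 − 1)×1000 = (0.985904 − 1)×1000 = -14.096‰
δ_B = (0.0104604/0.0112370 − 1)×1000 = (0.930889 − 1)×1000 = -69.111‰
f_A = (δ_mix − δ_B)/(δ_A − δ_B) = (-22.14 − (-69.111))/(-14.096 − (-69.111))
f_A = 46.971 / 55.015 = 0.8538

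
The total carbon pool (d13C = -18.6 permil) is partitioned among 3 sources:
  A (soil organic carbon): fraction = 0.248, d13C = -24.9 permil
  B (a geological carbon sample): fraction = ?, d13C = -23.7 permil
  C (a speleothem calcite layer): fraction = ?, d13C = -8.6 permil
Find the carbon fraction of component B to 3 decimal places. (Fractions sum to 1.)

Let f_B and f_C be the unknown fractions; fractions sum to 1 so f_B + f_C = 0.752.
Mass balance: Σ fᵢ·δᵢ = δ_bulk ⇒ f_B·(-23.7) + f_C·(-8.6) = -18.6 − (-6.175) = -12.425
Substitute f_C = 0.752 − f_B:
f_B·(-23.7 − -8.6) = -12.425 − 0.752×(-8.6) = -5.958
f_B = -5.958 / -15.1 = 0.3945

0.395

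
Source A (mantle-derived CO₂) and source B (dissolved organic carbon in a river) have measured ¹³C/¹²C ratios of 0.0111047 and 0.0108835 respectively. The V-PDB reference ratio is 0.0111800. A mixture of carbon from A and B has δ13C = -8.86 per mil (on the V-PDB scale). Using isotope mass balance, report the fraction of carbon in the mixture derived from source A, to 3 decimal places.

0.893

δ_A = (0.0111047/0.0111800 − 1)×1000 = (0.993265 − 1)×1000 = -6.735 per mil
δ_B = (0.0108835/0.0111800 − 1)×1000 = (0.973479 − 1)×1000 = -26.521 per mil
f_A = (δ_mix − δ_B)/(δ_A − δ_B) = (-8.86 − (-26.521))/(-6.735 − (-26.521))
f_A = 17.661 / 19.785 = 0.8926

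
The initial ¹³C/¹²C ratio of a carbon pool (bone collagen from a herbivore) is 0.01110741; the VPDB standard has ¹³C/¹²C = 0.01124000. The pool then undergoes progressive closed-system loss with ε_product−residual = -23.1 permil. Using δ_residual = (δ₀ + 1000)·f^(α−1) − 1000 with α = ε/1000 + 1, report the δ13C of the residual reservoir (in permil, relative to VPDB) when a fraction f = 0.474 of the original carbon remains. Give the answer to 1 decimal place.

5.4 permil

δ₀ = (0.01110741/0.01124000 − 1)×1000 = (0.988204 − 1)×1000 = -11.796 permil
α − 1 = ε/1000 = -0.0231
f^(α−1) = 0.474^(-0.0231) = 1.017395
δ_res = (-11.796 + 1000) × 1.017395 − 1000 = 1005.393 − 1000 = 5.39 permil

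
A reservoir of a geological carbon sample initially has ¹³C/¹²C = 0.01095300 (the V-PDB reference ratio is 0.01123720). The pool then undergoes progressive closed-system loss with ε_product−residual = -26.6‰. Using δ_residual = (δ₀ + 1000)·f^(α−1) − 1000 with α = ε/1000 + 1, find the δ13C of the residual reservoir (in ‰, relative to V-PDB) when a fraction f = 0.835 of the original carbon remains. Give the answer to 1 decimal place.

-20.6‰

δ₀ = (0.01095300/0.01123720 − 1)×1000 = (0.974709 − 1)×1000 = -25.291‰
α − 1 = ε/1000 = -0.0266
f^(α−1) = 0.835^(-0.0266) = 1.004808
δ_res = (-25.291 + 1000) × 1.004808 − 1000 = 979.396 − 1000 = -20.60‰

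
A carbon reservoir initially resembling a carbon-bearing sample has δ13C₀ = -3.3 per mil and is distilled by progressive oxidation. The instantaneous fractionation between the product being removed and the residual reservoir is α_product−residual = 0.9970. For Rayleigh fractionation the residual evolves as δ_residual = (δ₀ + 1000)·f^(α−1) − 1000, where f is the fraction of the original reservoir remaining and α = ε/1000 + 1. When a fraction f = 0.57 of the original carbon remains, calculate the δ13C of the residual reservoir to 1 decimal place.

-1.6 per mil

Rayleigh residual: δ_res = (δ₀ + 1000)·f^(α−1) − 1000
α − 1 = -0.00300
f^(α−1) = 0.57^(-0.00300) = 1.001688
δ_res = (-3.3 + 1000) × 1.001688 − 1000 = 998.382 − 1000 = -1.62 per mil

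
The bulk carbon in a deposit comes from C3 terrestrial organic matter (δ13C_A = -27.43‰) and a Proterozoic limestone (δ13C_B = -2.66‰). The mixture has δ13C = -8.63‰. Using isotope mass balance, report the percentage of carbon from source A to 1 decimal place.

24.1%

δ_mix = f_A·δ_A + (1 − f_A)·δ_B  ⇒  f_A = (δ_mix − δ_B)/(δ_A − δ_B)
f_A = (-8.63 − (-2.66)) / (-27.43 − (-2.66))
f_A = -5.97 / -24.77 = 0.2410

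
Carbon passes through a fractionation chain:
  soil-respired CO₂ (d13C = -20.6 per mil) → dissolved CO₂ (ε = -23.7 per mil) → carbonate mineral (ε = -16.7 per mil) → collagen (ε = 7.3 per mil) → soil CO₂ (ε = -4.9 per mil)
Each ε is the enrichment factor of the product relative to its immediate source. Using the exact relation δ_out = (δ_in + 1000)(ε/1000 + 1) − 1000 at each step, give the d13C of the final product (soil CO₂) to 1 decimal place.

step 1: δ = (-20.60 + 1000)·(-23.7/1000 + 1) − 1000 = -43.81 per mil
step 2: δ = (-43.81 + 1000)·(-16.7/1000 + 1) − 1000 = -59.78 per mil
step 3: δ = (-59.78 + 1000)·(7.3/1000 + 1) − 1000 = -52.92 per mil
step 4: δ = (-52.92 + 1000)·(-4.9/1000 + 1) − 1000 = -57.56 per mil

-57.6 per mil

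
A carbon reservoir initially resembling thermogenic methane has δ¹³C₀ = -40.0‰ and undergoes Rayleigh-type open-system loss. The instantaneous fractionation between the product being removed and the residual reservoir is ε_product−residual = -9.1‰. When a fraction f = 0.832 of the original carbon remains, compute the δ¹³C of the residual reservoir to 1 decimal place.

Rayleigh residual: δ_res = (δ₀ + 1000)·f^(α−1) − 1000
α = ε/1000 + 1 = 0.99090, so α − 1 = -0.00910
f^(α−1) = 0.832^(-0.00910) = 1.001675
δ_res = (-40.0 + 1000) × 1.001675 − 1000 = 961.608 − 1000 = -38.39‰

-38.4‰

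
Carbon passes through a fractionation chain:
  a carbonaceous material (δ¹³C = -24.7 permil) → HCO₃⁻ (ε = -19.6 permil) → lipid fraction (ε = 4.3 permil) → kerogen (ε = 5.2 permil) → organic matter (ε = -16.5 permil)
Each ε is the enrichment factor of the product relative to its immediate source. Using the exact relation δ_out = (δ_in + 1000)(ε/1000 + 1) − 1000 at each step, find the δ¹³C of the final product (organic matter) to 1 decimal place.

step 1: δ = (-24.70 + 1000)·(-19.6/1000 + 1) − 1000 = -43.82 permil
step 2: δ = (-43.82 + 1000)·(4.3/1000 + 1) − 1000 = -39.70 permil
step 3: δ = (-39.70 + 1000)·(5.2/1000 + 1) − 1000 = -34.71 permil
step 4: δ = (-34.71 + 1000)·(-16.5/1000 + 1) − 1000 = -50.64 permil

-50.6 permil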